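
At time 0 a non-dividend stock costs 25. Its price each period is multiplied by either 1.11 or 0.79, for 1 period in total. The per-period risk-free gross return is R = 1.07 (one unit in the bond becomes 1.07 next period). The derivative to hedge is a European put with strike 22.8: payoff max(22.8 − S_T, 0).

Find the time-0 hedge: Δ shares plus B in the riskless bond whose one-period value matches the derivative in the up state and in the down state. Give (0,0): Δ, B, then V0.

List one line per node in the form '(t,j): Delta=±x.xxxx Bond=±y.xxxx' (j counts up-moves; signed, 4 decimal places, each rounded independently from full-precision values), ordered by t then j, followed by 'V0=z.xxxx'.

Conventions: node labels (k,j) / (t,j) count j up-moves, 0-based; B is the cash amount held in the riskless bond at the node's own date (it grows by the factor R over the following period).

Under the risk-neutral measure, an up-move has probability p* = (R−d)/(u−d) = 0.8750 and values discount at R = 1.07.
Payoffs at expiry: V(1,0)=3.0500, V(1,1)=0.0000
Node (0,0) S=25.0000: V=(p*·0.0000+(1−p*)·3.0500)/1.07=0.3563; Δ=(0.0000−3.0500)/(27.7500−19.7500)=-0.3812; B=V−Δ·S=9.8876
Verification: the root portfolio costs Δ(0,0)·S0 + B(0,0) = 0.3563, matching V0.

(0,0): Delta=-0.3812 Bond=9.8876
V0=0.3563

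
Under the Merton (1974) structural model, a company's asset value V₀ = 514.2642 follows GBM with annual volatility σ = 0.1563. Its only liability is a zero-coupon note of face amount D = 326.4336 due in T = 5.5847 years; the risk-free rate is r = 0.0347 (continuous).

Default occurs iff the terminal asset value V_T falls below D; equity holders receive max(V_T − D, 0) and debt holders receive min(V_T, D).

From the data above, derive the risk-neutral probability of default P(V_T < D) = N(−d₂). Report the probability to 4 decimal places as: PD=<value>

With assets at 514.2642 and a single debt payment of 326.4336 at 5.5847 years:
d₁ = [ln(V₀/D) + (r + σ²/2)T] / (σ√T)
   = [ln(514.2642/326.4336) + (0.0347 + 0.5·0.1563²)·5.5847] / (0.1563·√5.5847)
   = [0.454511 + 0.262005] / 0.369368 = 1.939845
d₂ = d₁ − σ√T = 1.939845 − 0.369368 = 1.570477
risk-neutral PD = N(−d₂) = N(-1.570477) = 0.058152

PD=0.0582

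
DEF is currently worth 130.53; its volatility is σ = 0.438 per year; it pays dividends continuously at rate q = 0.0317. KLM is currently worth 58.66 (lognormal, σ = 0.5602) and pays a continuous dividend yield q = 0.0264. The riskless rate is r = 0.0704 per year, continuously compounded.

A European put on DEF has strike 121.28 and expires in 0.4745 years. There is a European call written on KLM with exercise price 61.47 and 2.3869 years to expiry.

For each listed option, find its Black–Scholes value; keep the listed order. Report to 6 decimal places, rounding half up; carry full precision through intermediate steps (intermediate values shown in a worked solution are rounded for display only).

price(DEF put K=121.28) = 9.771133
price(KLM call K=61.47) = 19.514267

[DEF put K=121.28]
σ√T = 0.438·√0.4745 = 0.301712
d₁ = (ln(S/K) + (r−q+σ²/2)T) / (σ√T) = (ln(130.53/121.28) + (0.0704−0.0317+0.438²/2)·0.4745) / 0.301712 = (0.073501 + 0.063878) / 0.301712 = 0.455333
d₂ = d₁ − σ√T = 0.455333 − 0.301712 = 0.153621
e^{−rT} = 0.967147
e^{−qT} = 0.985071
N(−d₁) = 0.324435,  N(−d₂) = 0.438954
price = K·e^{−rT}·N(−d₂) − S·e^{−qT}·N(−d₁) = 51.487391 − 41.716258 = 9.771133
[KLM call K=61.47]
σ√T = 0.5602·√2.3869 = 0.865486
d₁ = (ln(S/K) + (r−q+σ²/2)T) / (σ√T) = (ln(58.66/61.47) + (0.0704−0.0264+0.5602²/2)·2.3869) / 0.865486 = (-0.046791 + 0.479557) / 0.865486 = 0.500026
d₂ = d₁ − σ√T = 0.500026 − 0.865486 = -0.365460
e^{−rT} = 0.845322
e^{−qT} = 0.938930
N(d₁) = 0.691472,  N(d₂) = 0.357384
price = S·e^{−qT}·N(d₁) − K·e^{−rT}·N(d₂) = 38.084629 − 18.570361 = 19.514267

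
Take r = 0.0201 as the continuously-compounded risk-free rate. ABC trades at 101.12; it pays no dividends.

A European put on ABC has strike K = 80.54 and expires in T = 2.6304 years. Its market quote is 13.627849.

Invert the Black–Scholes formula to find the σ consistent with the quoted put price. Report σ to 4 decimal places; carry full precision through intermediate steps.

sigma = 0.4290

At σ = 0.4290 the Black–Scholes value reproduces the quote:
σ√T = 0.429·√2.6304 = 0.695774
d₁ = (ln(S/K) + (r+σ²/2)T) / (σ√T) = (ln(101.12/80.54) + (0.0201+0.429²/2)·2.6304) / 0.695774 = (0.227554 + 0.294922) / 0.695774 = 0.750927
d₂ = d₁ − σ√T = 0.750927 − 0.695774 = 0.055153
e^{−rT} = 0.948502
N(−d₁) = 0.226348,  N(−d₂) = 0.478008
V = K·e^{−rT}·N(−d₂) − S·N(−d₁) = 36.516178 − 22.888328 = 13.627849 (the observed quote) — the price is monotone increasing in volatility, hence this σ is the only solution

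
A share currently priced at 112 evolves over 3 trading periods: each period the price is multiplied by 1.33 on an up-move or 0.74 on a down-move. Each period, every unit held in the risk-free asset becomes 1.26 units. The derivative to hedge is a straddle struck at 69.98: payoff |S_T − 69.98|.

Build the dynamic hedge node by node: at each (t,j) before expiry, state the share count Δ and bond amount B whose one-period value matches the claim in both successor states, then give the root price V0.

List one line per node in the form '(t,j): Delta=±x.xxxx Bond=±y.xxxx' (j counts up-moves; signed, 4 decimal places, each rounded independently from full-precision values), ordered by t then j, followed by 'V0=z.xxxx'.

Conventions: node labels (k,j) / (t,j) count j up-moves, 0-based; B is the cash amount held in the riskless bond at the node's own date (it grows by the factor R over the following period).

(0,0): Delta=0.9934 Bond=-34.2031
(1,0): Delta=0.9053 Bond=-35.7924
(1,1): Delta=1.0000 Bond=-44.0791
(2,0): Delta=-0.3594 Bond=32.4647
(2,1): Delta=1.0000 Bond=-55.5397
(2,2): Delta=1.0000 Bond=-55.5397
V0=77.0576

Under the risk-neutral measure, an up-move has probability p* = (R−d)/(u−d) = 0.8814 and values discount at R = 1.26.
Terminal payoffs: V(3,0)=24.5949, V(3,1)=11.5905, V(3,2)=76.6264, V(3,3)=193.5153
Node (2,0) S=61.3312: V=(p*·11.5905+(1−p*)·24.5949)/1.26=10.4233; Δ=(11.5905−24.5949)/(81.5705−45.3851)=-0.3594; B=V−Δ·S=32.4647
Node (2,1) S=110.2304: V=(p*·76.6264+(1−p*)·11.5905)/1.26=54.6907; Δ=(76.6264−11.5905)/(146.6064−81.5705)=1.0000; B=V−Δ·S=-55.5397
Node (2,2) S=198.1168: V=(p*·193.5153+(1−p*)·76.6264)/1.26=142.5771; Δ=(193.5153−76.6264)/(263.4953−146.6064)=1.0000; B=V−Δ·S=-55.5397
Node (1,0) S=82.8800: V=(p*·54.6907+(1−p*)·10.4233)/1.26=39.2370; Δ=(54.6907−10.4233)/(110.2304−61.3312)=0.9053; B=V−Δ·S=-35.7924
Node (1,1) S=148.9600: V=(p*·142.5771+(1−p*)·54.6907)/1.26=104.8809; Δ=(142.5771−54.6907)/(198.1168−110.2304)=1.0000; B=V−Δ·S=-44.0791
Node (0,0) S=112.0000: V=(p*·104.8809+(1−p*)·39.2370)/1.26=77.0576; Δ=(104.8809−39.2370)/(148.9600−82.8800)=0.9934; B=V−Δ·S=-34.2031
Check: Δ(0,0)·S0 + B(0,0) = 77.0576 = V0.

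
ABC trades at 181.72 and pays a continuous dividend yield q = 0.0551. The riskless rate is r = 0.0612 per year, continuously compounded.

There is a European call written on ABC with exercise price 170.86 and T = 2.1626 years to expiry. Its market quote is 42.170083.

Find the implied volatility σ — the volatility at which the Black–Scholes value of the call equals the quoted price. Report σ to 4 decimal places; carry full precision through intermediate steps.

At σ = 0.4012 the Black–Scholes value reproduces the quote:
σ√T = 0.4012·√2.1626 = 0.589996
d₁ = (ln(S/K) + (r−q+σ²/2)T) / (σ√T) = (ln(181.72/170.86) + (0.0612−0.0551+0.4012²/2)·2.1626) / 0.589996 = (0.061623 + 0.187239) / 0.589996 = 0.421803
d₂ = d₁ − σ√T = 0.421803 − 0.589996 = -0.168193
e^{−rT} = 0.876033
e^{−qT} = 0.887666
N(d₁) = 0.663416,  N(d₂) = 0.433216
V = S·e^{−qT}·N(d₁) − K·e^{−rT}·N(d₂) = 107.013402 − 64.843319 = 42.170083 (the quoted price), and the Black–Scholes price is strictly increasing in σ, so σ is unique

sigma = 0.4012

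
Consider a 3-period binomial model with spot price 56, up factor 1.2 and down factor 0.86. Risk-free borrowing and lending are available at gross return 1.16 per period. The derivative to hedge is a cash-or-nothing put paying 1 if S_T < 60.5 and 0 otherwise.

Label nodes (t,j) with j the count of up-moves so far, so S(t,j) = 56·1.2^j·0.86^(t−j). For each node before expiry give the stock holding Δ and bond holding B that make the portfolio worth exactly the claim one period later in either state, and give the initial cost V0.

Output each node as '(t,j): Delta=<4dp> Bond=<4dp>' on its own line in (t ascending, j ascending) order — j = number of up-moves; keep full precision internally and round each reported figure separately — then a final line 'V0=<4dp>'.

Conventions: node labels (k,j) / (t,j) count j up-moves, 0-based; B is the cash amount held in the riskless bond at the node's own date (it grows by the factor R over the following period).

(0,0): Delta=-0.0081 Bond=0.4783
(1,0): Delta=-0.0465 Bond=2.4018
(1,1): Delta=-0.0044 Bond=0.3086
(2,0): Delta=0.0000 Bond=0.8621
(2,1): Delta=-0.0509 Bond=3.0426
(2,2): Delta=0.0000 Bond=0.0000
V0=0.0245

No-arbitrage ⇒ martingale measure with p* = (R−d)/(u−d) = 0.8824.
Terminal payoffs: V(3,0)=1.0000, V(3,1)=1.0000, V(3,2)=0.0000, V(3,3)=0.0000
  t=2,j=0: stock 41.4176 → up 49.7011 (V=1.0000), down 35.6191 (V=1.0000). Price 0.8621; hedge Δ=0.0000, bond B=0.8621.
  t=2,j=1: stock 57.7920 → up 69.3504 (V=0.0000), down 49.7011 (V=1.0000). Price 0.1014; hedge Δ=-0.0509, bond B=3.0426.
  t=2,j=2: stock 80.6400 → up 96.7680 (V=0.0000), down 69.3504 (V=0.0000). Price 0.0000; hedge Δ=0.0000, bond B=0.0000.
  t=1,j=0: stock 48.1600 → up 57.7920 (V=0.1014), down 41.4176 (V=0.8621). Price 0.1646; hedge Δ=-0.0465, bond B=2.4018.
  t=1,j=1: stock 67.2000 → up 80.6400 (V=0.0000), down 57.7920 (V=0.1014). Price 0.0103; hedge Δ=-0.0044, bond B=0.3086.
  t=0,j=0: stock 56.0000 → up 67.2000 (V=0.0103), down 48.1600 (V=0.1646). Price 0.0245; hedge Δ=-0.0081, bond B=0.4783.
Verification: the root portfolio costs Δ(0,0)·S0 + B(0,0) = 0.0245, matching V0.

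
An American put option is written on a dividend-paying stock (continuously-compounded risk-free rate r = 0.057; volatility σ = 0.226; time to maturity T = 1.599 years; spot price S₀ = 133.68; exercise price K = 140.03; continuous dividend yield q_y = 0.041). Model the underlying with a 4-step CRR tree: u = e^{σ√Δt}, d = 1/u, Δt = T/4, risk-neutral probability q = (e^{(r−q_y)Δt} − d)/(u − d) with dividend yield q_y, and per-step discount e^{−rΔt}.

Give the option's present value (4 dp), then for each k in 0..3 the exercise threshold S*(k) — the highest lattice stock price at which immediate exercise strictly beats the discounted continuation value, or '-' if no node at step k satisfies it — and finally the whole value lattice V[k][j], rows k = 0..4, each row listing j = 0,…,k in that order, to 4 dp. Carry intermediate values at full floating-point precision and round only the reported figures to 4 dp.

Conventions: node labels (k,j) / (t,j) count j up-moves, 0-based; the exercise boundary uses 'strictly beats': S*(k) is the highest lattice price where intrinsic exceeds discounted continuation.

price = 16.8327
boundary = - - 100.4508 115.8804
tree:
16.8327
26.3432 7.6000
39.5792 13.6321 1.5985
52.9543 24.1496 3.1859 0.0000
64.5485 39.5792 6.3500 0.0000 0.0000

params: Δt=0.39975 u=1.15360 d=0.86685 q=0.48671 e^(-rΔt)=0.97747
t_4 payoffs: 64.5485 39.5792 6.3500 0.0000 0.0000
t_3: node(3,0) S=87.0757 payoff=52.9543 vs cont=51.2152 → 52.9543 [stop]  node(3,1) S=115.8804 payoff=24.1496 vs cont=22.8788 → 24.1496 [stop]  node(3,2) S=154.2137 payoff=0.0000 vs cont=3.1859 → 3.1859 [wait]  node(3,3) S=205.2276 payoff=0.0000 vs cont=0.0000 → 0.0000 [wait]  ⇒ S*(3)=115.8804
t_2: node(2,0) S=100.4508 payoff=39.5792 vs cont=38.0575 → 39.5792 [stop]  node(2,1) S=133.6800 payoff=6.3500 vs cont=13.6321 → 13.6321 [wait]  node(2,2) S=177.9014 payoff=0.0000 vs cont=1.5985 → 1.5985 [wait]  ⇒ S*(2)=100.4508
t_1: node(1,0) S=115.8804 payoff=24.1496 vs cont=26.3432 → 26.3432 [wait]  node(1,1) S=154.2137 payoff=0.0000 vs cont=7.6000 → 7.6000 [wait]  ⇒ S*(1)=-
t_0: node(0,0) S=133.6800 payoff=6.3500 vs cont=16.8327 → 16.8327 [wait]  ⇒ S*(0)=-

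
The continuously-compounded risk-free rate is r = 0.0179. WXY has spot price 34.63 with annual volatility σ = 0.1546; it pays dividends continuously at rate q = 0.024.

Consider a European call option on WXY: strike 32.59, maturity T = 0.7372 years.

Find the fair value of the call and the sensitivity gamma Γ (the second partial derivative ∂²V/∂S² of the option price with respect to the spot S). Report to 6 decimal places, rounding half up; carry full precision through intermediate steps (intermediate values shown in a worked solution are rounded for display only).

price = 2.835586
Γ = 0.075624

σ√T = 0.1546·√0.7372 = 0.132740
d₁ = (ln(S/K) + (r−q+σ²/2)T) / (σ√T) = (ln(34.63/32.59) + (0.0179−0.024+0.1546²/2)·0.7372) / 0.132740 = (0.060715 + 0.004313) / 0.132740 = 0.489889
d₂ = d₁ − σ√T = 0.489889 − 0.132740 = 0.357149
e^{−rT} = 0.986891
e^{−qT} = 0.982463
N(d₁) = 0.687894,  N(d₂) = 0.639510
Call price V = S·e^{−qT}·N(d₁) − K·e^{−rT}·N(d₂) = 23.403994 − 20.568408 = 2.835586
φ(d₁) = (1/√(2π))·e^{−d₁²/2} = 0.353832
Γ = e^{−qT}·φ(d₁) / (S·σ·√T) = 0.075624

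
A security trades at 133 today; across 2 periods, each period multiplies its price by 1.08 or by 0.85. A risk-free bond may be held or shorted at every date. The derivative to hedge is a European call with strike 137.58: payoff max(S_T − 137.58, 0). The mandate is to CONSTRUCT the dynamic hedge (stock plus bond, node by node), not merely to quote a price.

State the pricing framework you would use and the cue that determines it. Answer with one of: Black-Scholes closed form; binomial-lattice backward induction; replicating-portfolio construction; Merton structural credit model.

Key observation: since the answer must list Δ and B at each node of the 1.08/0.85 lattice on 133, the replicating-portfolio method — solving the two-state system at every node — is the one that applies.

framework: replicating-portfolio construction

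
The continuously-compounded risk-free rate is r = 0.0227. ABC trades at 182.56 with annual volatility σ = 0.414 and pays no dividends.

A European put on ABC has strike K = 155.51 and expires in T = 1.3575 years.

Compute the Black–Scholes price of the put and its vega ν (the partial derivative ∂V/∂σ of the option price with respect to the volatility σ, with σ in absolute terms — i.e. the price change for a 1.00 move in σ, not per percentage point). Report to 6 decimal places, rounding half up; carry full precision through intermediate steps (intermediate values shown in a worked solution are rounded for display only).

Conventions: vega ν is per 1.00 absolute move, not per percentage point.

σ√T = 0.414·√1.3575 = 0.482359
d₁ = (ln(S/K) + (r+σ²/2)T) / (σ√T) = (ln(182.56/155.51) + (0.0227+0.414²/2)·1.3575) / 0.482359 = (0.160369 + 0.147150) / 0.482359 = 0.637532
d₂ = d₁ − σ√T = 0.637532 − 0.482359 = 0.155173
e^{−rT} = 0.969655
N(−d₁) = 0.261889,  N(−d₂) = 0.438342
Put price V = K·e^{−rT}·N(−d₂) − S·N(−d₁) = 66.098101 − 47.810499 = 18.287602
φ(d₁) = (1/√(2π))·e^{−d₁²/2} = 0.325575
ν = S·φ(d₁)·√T = 69.251120

price = 18.287602
ν = 69.251120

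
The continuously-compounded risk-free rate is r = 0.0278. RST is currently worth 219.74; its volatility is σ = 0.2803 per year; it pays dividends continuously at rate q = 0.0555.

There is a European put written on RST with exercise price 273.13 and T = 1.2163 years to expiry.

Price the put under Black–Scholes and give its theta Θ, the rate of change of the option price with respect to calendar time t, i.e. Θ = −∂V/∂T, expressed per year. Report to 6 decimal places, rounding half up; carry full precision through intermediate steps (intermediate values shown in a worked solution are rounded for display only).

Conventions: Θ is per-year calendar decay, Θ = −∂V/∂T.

price = 67.056872
Θ = -10.758953

σ√T = 0.2803·√1.2163 = 0.309132
d₁ = (ln(S/K) + (r−q+σ²/2)T) / (σ√T) = (ln(219.74/273.13) + (0.0278−0.0555+0.2803²/2)·1.2163) / 0.309132 = (-0.217503 + 0.014090) / 0.309132 = -0.658015
d₂ = d₁ − σ√T = -0.658015 − 0.309132 = -0.967146
e^{−rT} = 0.966752
e^{−qT} = 0.934723
N(−d₁) = 0.744736,  N(−d₂) = 0.833265
Put price V = K·e^{−rT}·N(−d₂) − S·e^{−qT}·N(−d₁) = 220.022684 − 152.965812 = 67.056872
φ(d₁) = (1/√(2π))·e^{−d₁²/2} = 0.321284
Θ = −S·e^{−qT}·φ(d₁)·σ/(2√T) − q·S·e^{−qT}·N(−d₁) + r·K·e^{−rT}·N(−d₂) = −8.385981 − 8.489603 + 6.116631 = -10.758953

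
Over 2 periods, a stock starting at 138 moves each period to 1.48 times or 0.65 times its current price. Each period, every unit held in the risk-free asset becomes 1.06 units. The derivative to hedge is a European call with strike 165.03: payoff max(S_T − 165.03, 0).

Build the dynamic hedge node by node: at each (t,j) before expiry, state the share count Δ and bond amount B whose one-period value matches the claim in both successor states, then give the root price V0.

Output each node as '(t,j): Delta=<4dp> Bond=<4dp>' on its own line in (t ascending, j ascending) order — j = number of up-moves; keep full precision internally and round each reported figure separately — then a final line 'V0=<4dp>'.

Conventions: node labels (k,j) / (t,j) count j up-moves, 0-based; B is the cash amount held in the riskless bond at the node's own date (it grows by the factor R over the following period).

(0,0): Delta=0.5584 Bond=-47.2527
(1,0): Delta=0.0000 Bond=0.0000
(1,1): Delta=0.8096 Bond=-101.3973
V0=29.8055

Risk-neutral probability p* = (R−d)/(u−d) = (1.06−0.65)/(1.48−0.65) = 0.4940.
Expiry values: V(2,0)=0.0000, V(2,1)=0.0000, V(2,2)=137.2452
(1,0): S=89.7000. Δ = (V_up−V_dn)/(S_up−S_dn) = (0.0000−0.0000)/(132.7560−58.3050) = 0.0000. V = [p*·0.0000 + (1−p*)·0.0000]/1.06 = 0.0000. B = V − Δ·S = 0.0000.
(1,1): S=204.2400. Δ = (V_up−V_dn)/(S_up−S_dn) = (137.2452−0.0000)/(302.2752−132.7560) = 0.8096. V = [p*·137.2452 + (1−p*)·0.0000]/1.06 = 63.9583. B = V − Δ·S = -101.3973.
(0,0): S=138.0000. Δ = (V_up−V_dn)/(S_up−S_dn) = (63.9583−0.0000)/(204.2400−89.7000) = 0.5584. V = [p*·63.9583 + (1−p*)·0.0000]/1.06 = 29.8055. B = V − Δ·S = -47.2527.
Verification: the root portfolio costs Δ(0,0)·S0 + B(0,0) = 29.8055, matching V0.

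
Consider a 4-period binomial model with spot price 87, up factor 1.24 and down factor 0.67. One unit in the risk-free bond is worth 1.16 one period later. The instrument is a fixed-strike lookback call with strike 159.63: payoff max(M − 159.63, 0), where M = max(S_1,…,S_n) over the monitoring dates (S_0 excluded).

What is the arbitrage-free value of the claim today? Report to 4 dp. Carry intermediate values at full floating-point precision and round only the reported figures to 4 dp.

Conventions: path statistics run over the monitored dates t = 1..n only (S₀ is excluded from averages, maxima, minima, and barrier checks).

price = 14.1989

With p* = (R−d)/(u−d) = 0.8596, sum probability × payoff across the paths and divide by R^4.
Enumerate all 2^4 = 16 price paths (U = up ×1.24, D = down ×0.67); each path with k up-moves has probability p*^k·(1−p*)^(4−k).
DDDD: M=58.2900, payoff=0.0000, prob=0.000388
UDDD: M=107.8800, payoff=0.0000, prob=0.002377
DUDD: M=72.2796, payoff=0.0000, prob=0.002377
UUDD: M=133.7712, payoff=0.0000, prob=0.014557
DDUD: M=58.2900, payoff=0.0000, prob=0.002377
UDUD: M=107.8800, payoff=0.0000, prob=0.014557
DUUD: M=89.6267, payoff=0.0000, prob=0.014557
UUUD: M=165.8763, payoff=6.2463, prob=0.089162
DDDU: M=58.2900, payoff=0.0000, prob=0.002377
UDDU: M=107.8800, payoff=0.0000, prob=0.014557
DUDU: M=72.2796, payoff=0.0000, prob=0.014557
UUDU: M=133.7712, payoff=0.0000, prob=0.089162
DDUU: M=60.0499, payoff=0.0000, prob=0.014557
UDUU: M=111.1371, payoff=0.0000, prob=0.089162
DUUU: M=111.1371, payoff=0.0000, prob=0.089162
UUUU: M=205.6866, payoff=46.0566, prob=0.546116
Price = Σ prob·payoff / R^4 = 25.709175 / 1.810639 = 14.1989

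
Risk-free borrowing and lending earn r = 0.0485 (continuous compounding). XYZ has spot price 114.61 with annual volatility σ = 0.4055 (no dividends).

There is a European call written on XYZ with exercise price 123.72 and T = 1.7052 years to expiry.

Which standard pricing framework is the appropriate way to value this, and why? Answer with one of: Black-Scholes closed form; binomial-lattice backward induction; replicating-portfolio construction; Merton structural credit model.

framework: Black-Scholes closed form

Key observation: with XYZ following a GBM at constant σ and r, the European call struck at 123.72 prices in closed form — nothing here needs a stepwise model or a balance sheet.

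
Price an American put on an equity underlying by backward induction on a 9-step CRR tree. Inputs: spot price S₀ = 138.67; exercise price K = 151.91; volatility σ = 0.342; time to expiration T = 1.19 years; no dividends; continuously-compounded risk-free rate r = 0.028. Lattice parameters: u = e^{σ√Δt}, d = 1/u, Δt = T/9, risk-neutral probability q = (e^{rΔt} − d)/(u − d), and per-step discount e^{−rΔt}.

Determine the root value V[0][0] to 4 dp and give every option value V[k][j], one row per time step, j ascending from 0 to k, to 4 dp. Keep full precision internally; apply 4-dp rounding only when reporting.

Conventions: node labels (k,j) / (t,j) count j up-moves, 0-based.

price = 26.1664
tree:
26.1664
34.8816 17.0691
45.1027 24.2445 9.5447
56.4202 33.3743 14.6902 4.1283
67.5866 44.3020 21.9717 7.0344 1.0595
77.4471 56.4202 31.7131 11.7473 2.0603 0.0000
86.1546 67.5866 43.7752 19.0876 4.0063 0.0000 0.0000
93.8439 77.4471 56.4202 29.8142 7.7902 0.0000 0.0000 0.0000
100.6340 86.1546 67.5866 43.7752 15.1481 0.0000 0.0000 0.0000 0.0000
106.6301 93.8439 77.4471 56.4202 29.4557 0.0000 0.0000 0.0000 0.0000 0.0000

params: Δt=0.13222 u=1.13242 d=0.88306 q=0.48382 e^(-rΔt)=0.99630
t_9 payoffs: 106.6301 93.8439 77.4471 56.4202 29.4557 0.0000 0.0000 0.0000 0.0000 0.0000
k=8: node(8,0) S=51.2760 payoff=100.6340 vs cont=100.0727 → 100.6340 [stop]  node(8,1) S=65.7554 payoff=86.1546 vs cont=85.5933 → 86.1546 [stop]  node(8,2) S=84.3234 payoff=67.5866 vs cont=67.0252 → 67.5866 [stop]  node(8,3) S=108.1348 payoff=43.7752 vs cont=43.2139 → 43.7752 [stop]  node(8,4) S=138.6700 payoff=13.2400 vs cont=15.1481 → 15.1481 [wait]  node(8,5) S=177.8278 payoff=0.0000 vs cont=0.0000 → 0.0000 [wait]  node(8,6) S=228.0430 payoff=0.0000 vs cont=0.0000 → 0.0000 [wait]  node(8,7) S=292.4381 payoff=0.0000 vs cont=0.0000 → 0.0000 [wait]  node(8,8) S=375.0171 payoff=0.0000 vs cont=0.0000 → 0.0000 [wait]
k=7: node(7,0) S=58.0661 payoff=93.8439 vs cont=93.2825 → 93.8439 [stop]  node(7,1) S=74.4629 payoff=77.4471 vs cont=76.8858 → 77.4471 [stop]  node(7,2) S=95.4898 payoff=56.4202 vs cont=55.8589 → 56.4202 [stop]  node(7,3) S=122.4543 payoff=29.4557 vs cont=29.8142 → 29.8142 [wait]  node(7,4) S=157.0331 payoff=0.0000 vs cont=7.7902 → 7.7902 [wait]  node(7,5) S=201.3762 payoff=0.0000 vs cont=0.0000 → 0.0000 [wait]  node(7,6) S=258.2411 payoff=0.0000 vs cont=0.0000 → 0.0000 [wait]  node(7,7) S=331.1635 payoff=0.0000 vs cont=0.0000 → 0.0000 [wait]
k=6: node(6,0) S=65.7554 payoff=86.1546 vs cont=85.5933 → 86.1546 [stop]  node(6,1) S=84.3234 payoff=67.5866 vs cont=67.0252 → 67.5866 [stop]  node(6,2) S=108.1348 payoff=43.7752 vs cont=43.3866 → 43.7752 [stop]  node(6,3) S=138.6700 payoff=13.2400 vs cont=19.0876 → 19.0876 [wait]  node(6,4) S=177.8278 payoff=0.0000 vs cont=4.0063 → 4.0063 [wait]  node(6,5) S=228.0430 payoff=0.0000 vs cont=0.0000 → 0.0000 [wait]  node(6,6) S=292.4381 payoff=0.0000 vs cont=0.0000 → 0.0000 [wait]
k=5: node(5,0) S=74.4629 payoff=77.4471 vs cont=76.8858 → 77.4471 [stop]  node(5,1) S=95.4898 payoff=56.4202 vs cont=55.8589 → 56.4202 [stop]  node(5,2) S=122.4543 payoff=29.4557 vs cont=31.7131 → 31.7131 [wait]  node(5,3) S=157.0331 payoff=0.0000 vs cont=11.7473 → 11.7473 [wait]  node(5,4) S=201.3762 payoff=0.0000 vs cont=2.0603 → 2.0603 [wait]  node(5,5) S=258.2411 payoff=0.0000 vs cont=0.0000 → 0.0000 [wait]
k=4: node(4,0) S=84.3234 payoff=67.5866 vs cont=67.0252 → 67.5866 [stop]  node(4,1) S=108.1348 payoff=43.7752 vs cont=44.3020 → 44.3020 [wait]  node(4,2) S=138.6700 payoff=13.2400 vs cont=21.9717 → 21.9717 [wait]  node(4,3) S=177.8278 payoff=0.0000 vs cont=7.0344 → 7.0344 [wait]  node(4,4) S=228.0430 payoff=0.0000 vs cont=1.0595 → 1.0595 [wait]
k=3: node(3,0) S=95.4898 payoff=56.4202 vs cont=56.1128 → 56.4202 [stop]  node(3,1) S=122.4543 payoff=29.4557 vs cont=33.3743 → 33.3743 [wait]  node(3,2) S=157.0331 payoff=0.0000 vs cont=14.6902 → 14.6902 [wait]  node(3,3) S=201.3762 payoff=0.0000 vs cont=4.1283 → 4.1283 [wait]
k=2: node(2,0) S=108.1348 payoff=43.7752 vs cont=45.1027 → 45.1027 [wait]  node(2,1) S=138.6700 payoff=13.2400 vs cont=24.2445 → 24.2445 [wait]  node(2,2) S=177.8278 payoff=0.0000 vs cont=9.5447 → 9.5447 [wait]
k=1: node(1,0) S=122.4543 payoff=29.4557 vs cont=34.8816 → 34.8816 [wait]  node(1,1) S=157.0331 payoff=0.0000 vs cont=17.0691 → 17.0691 [wait]
k=0: node(0,0) S=138.6700 payoff=13.2400 vs cont=26.1664 → 26.1664 [wait]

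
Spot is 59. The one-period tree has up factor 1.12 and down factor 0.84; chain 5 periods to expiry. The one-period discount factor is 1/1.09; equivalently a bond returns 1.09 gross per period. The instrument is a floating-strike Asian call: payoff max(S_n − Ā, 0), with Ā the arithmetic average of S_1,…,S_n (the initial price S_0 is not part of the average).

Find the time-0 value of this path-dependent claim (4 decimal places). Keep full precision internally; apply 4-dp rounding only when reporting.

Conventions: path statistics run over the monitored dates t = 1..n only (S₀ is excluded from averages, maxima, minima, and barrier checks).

price = 9.2005

Under the martingale measure an up-move has probability p* = 0.8929; value the claim as the probability-weighted average of per-path payoffs, discounted 5 periods at R = 1.09.
Enumerate all 2^5 = 32 price paths (U = up ×1.12, D = down ×0.84); each path with k up-moves has probability p*^k·(1−p*)^(5−k).
DDDDD: Ā=36.0418, payoff=0.0000, prob=0.000014
UDDDD: Ā=48.0557, payoff=0.0000, prob=0.000118
DUDDD: Ā=44.7517, payoff=0.0000, prob=0.000118
UUDDD: Ā=59.6689, payoff=0.0000, prob=0.000981
DDUDD: Ā=41.9763, payoff=0.0000, prob=0.000118
UDUDD: Ā=55.9684, payoff=0.0000, prob=0.000981
DUUDD: Ā=52.6644, payoff=0.0000, prob=0.000981
UUUDD: Ā=70.2193, payoff=0.0000, prob=0.008171
DDDUD: Ā=39.6450, payoff=0.0000, prob=0.000118
UDDUD: Ā=52.8600, payoff=0.0000, prob=0.000981
DUDUD: Ā=49.5560, payoff=0.0000, prob=0.000981
UUDUD: Ā=66.0747, payoff=0.0000, prob=0.008171
DDUUD: Ā=46.7807, payoff=0.0000, prob=0.000981
UDUUD: Ā=62.3742, payoff=0.0000, prob=0.008171
DUUUD: Ā=59.0702, payoff=0.0000, prob=0.008171
UUUUD: Ā=78.7603, payoff=0.0000, prob=0.068091
DDDDU: Ā=37.6867, payoff=0.0000, prob=0.000118
UDDDU: Ā=50.2490, payoff=0.0000, prob=0.000981
DUDDU: Ā=46.9450, payoff=0.0000, prob=0.000981
UUDDU: Ā=62.5933, payoff=0.0000, prob=0.008171
DDUDU: Ā=44.1696, payoff=0.0000, prob=0.000981
UDUDU: Ā=58.8928, payoff=0.0000, prob=0.008171
DUUDU: Ā=55.5888, payoff=2.8989, prob=0.008171
UUUDU: Ā=74.1184, payoff=3.8652, prob=0.068091
DDDUU: Ā=41.8383, payoff=2.0275, prob=0.000981
UDDUU: Ā=55.7844, payoff=2.7033, prob=0.008171
DUDUU: Ā=52.4804, payoff=6.0073, prob=0.008171
UUDUU: Ā=69.9739, payoff=8.0097, prob=0.068091
DDUUU: Ā=49.7051, payoff=8.7826, prob=0.008171
UDUUU: Ā=66.2734, payoff=11.7102, prob=0.068091
DUUUU: Ā=62.9694, payoff=15.0142, prob=0.068091
UUUUU: Ā=83.9592, payoff=20.0189, prob=0.567427
Price = Σ prob·payoff / R^5 = 14.156161 / 1.538624 = 9.2005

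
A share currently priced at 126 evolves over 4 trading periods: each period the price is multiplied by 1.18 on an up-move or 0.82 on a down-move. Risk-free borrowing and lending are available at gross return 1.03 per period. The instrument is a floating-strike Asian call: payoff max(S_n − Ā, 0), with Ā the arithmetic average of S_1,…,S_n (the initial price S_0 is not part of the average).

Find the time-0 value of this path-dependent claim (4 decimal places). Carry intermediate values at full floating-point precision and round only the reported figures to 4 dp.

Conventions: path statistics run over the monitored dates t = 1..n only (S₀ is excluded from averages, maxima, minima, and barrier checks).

price = 11.5045

With p* = (R−d)/(u−d) = 0.5833, sum probability × payoff across the paths and divide by R^4.
Enumerate all 2^4 = 16 price paths (U = up ×1.18, D = down ×0.82); each path with k up-moves has probability p*^k·(1−p*)^(4−k).
DDDD: Ā=78.6205, payoff=0.0000, prob=0.030141
UDDD: Ā=113.1369, payoff=0.0000, prob=0.042197
DUDD: Ā=101.7969, payoff=0.0000, prob=0.042197
UUDD: Ā=146.4882, payoff=0.0000, prob=0.059076
DDUD: Ā=92.4981, payoff=0.0000, prob=0.042197
UDUD: Ā=133.1070, payoff=0.0000, prob=0.059076
DUUD: Ā=121.7670, payoff=0.0000, prob=0.059076
UUUD: Ā=175.2256, payoff=0.0000, prob=0.082706
DDDU: Ā=84.8730, payoff=0.0000, prob=0.042197
UDDU: Ā=122.1344, payoff=0.0000, prob=0.059076
DUDU: Ā=110.7944, payoff=7.1731, prob=0.059076
UUDU: Ā=159.4358, payoff=10.3223, prob=0.082706
DDUU: Ā=101.4956, payoff=16.4719, prob=0.059076
UDUU: Ā=146.0546, payoff=23.7035, prob=0.082706
DUUU: Ā=134.7146, payoff=35.0435, prob=0.082706
UUUU: Ā=193.8576, payoff=50.4284, prob=0.115789
Price = Σ prob·payoff / R^4 = 12.948366 / 1.125509 = 11.5045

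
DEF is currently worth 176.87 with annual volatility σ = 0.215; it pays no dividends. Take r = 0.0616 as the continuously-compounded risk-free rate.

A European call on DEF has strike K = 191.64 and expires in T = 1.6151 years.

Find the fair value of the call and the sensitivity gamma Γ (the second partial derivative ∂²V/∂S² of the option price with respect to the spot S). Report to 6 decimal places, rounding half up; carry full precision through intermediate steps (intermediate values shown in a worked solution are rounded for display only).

σ√T = 0.215·√1.6151 = 0.273236
d₁ = (ln(S/K) + (r+σ²/2)T) / (σ√T) = (ln(176.87/191.64) + (0.0616+0.215²/2)·1.6151) / 0.273236 = (-0.080204 + 0.136819) / 0.273236 = 0.207204
d₂ = d₁ − σ√T = 0.207204 − 0.273236 = -0.066032
e^{−rT} = 0.905299
N(d₁) = 0.582075,  N(d₂) = 0.473676
Call price V = S·N(d₁) − K·e^{−rT}·N(d₂) = 102.951537 − 82.178747 = 20.772791
φ(d₁) = (1/√(2π))·e^{−d₁²/2} = 0.390470
Γ = φ(d₁) / (S·σ·√T) = 0.008080

price = 20.772791
Γ = 0.008080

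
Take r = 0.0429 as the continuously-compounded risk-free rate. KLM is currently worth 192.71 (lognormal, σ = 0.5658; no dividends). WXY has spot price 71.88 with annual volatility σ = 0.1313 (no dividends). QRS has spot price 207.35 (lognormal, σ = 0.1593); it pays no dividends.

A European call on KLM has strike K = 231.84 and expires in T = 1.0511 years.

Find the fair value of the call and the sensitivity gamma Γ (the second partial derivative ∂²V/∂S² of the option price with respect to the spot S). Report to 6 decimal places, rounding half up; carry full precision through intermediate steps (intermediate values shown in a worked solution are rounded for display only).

σ√T = 0.5658·√1.0511 = 0.580076
d₁ = (ln(S/K) + (r+σ²/2)T) / (σ√T) = (ln(192.71/231.84) + (0.0429+0.5658²/2)·1.0511) / 0.580076 = (-0.184861 + 0.213336) / 0.580076 = 0.049089
d₂ = d₁ − σ√T = 0.049089 − 0.580076 = -0.530987
e^{−rT} = 0.955909
N(d₁) = 0.519576,  N(d₂) = 0.297714
Call price V = S·N(d₁) − K·e^{−rT}·N(d₂) = 100.127450 − 65.978753 = 34.148697
φ(d₁) = (1/√(2π))·e^{−d₁²/2} = 0.398462
Γ = φ(d₁) / (S·σ·√T) = 0.003564

price = 34.148697
Γ = 0.003564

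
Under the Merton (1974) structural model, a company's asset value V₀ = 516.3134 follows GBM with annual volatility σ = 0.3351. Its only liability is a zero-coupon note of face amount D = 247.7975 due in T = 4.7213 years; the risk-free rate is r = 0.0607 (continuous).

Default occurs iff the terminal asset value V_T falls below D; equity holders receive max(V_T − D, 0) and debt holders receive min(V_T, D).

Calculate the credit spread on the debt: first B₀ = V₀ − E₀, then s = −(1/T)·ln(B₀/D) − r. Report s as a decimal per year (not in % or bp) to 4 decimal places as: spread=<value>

With assets at 516.3134 and a single debt payment of 247.7975 at 4.7213 years:
d₁ = [ln(V₀/D) + (r + σ²/2)T] / (σ√T)
   = [ln(516.3134/247.7975) + (0.0607 + 0.5·0.3351²)·4.7213] / (0.3351·√4.7213)
   = [0.734102 + 0.551665] / 0.728124 = 1.765863
d₂ = d₁ − σ√T = 1.765863 − 0.728124 = 1.037740
N(d₁) = 0.961291,  N(d₂) = 0.850304,  e^(−rT) = 0.750825
E₀ = V₀·N(d₁) − D·e^(−rT)·N(d₂)
   = 516.3134·0.961291 − 247.7975·0.750825·0.850304 = 338.125964
B₀ = V₀ − E₀ = 516.3134 − 338.125964 = 178.187436
spread = −(1/T)·ln(B₀/D) − r = −(1/4.7213)·ln(178.187436/247.7975) − 0.0607 = 0.00914853

spread=0.0091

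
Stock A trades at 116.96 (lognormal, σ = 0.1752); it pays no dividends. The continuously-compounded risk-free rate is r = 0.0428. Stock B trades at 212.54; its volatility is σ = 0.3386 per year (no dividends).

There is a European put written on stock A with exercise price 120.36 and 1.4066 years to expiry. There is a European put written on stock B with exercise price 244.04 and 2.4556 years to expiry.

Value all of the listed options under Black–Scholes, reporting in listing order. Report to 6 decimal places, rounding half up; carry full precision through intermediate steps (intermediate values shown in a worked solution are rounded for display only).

price(stock A put K=120.36) = 7.820846
price(stock B put K=244.04) = 48.878686

[stock A put K=120.36]
σ√T = 0.1752·√1.4066 = 0.207787
d₁ = (ln(S/K) + (r+σ²/2)T) / (σ√T) = (ln(116.96/120.36) + (0.0428+0.1752²/2)·1.4066) / 0.207787 = (-0.028655 + 0.081790) / 0.207787 = 0.255718
d₂ = d₁ − σ√T = 0.255718 − 0.207787 = 0.047931
e^{−rT} = 0.941574
N(−d₁) = 0.399084,  N(−d₂) = 0.480886
price = K·e^{−rT}·N(−d₂) − S·N(−d₁) = 54.497737 − 46.676890 = 7.820846
[stock B put K=244.04]
σ√T = 0.3386·√2.4556 = 0.530598
d₁ = (ln(S/K) + (r+σ²/2)T) / (σ√T) = (ln(212.54/244.04) + (0.0428+0.3386²/2)·2.4556) / 0.530598 = (-0.138202 + 0.245867) / 0.530598 = 0.202912
d₂ = d₁ − σ√T = 0.202912 − 0.530598 = -0.327686
e^{−rT} = 0.900235
N(−d₁) = 0.419602,  N(−d₂) = 0.628425
price = K·e^{−rT}·N(−d₂) − S·N(−d₁) = 138.060841 − 89.182155 = 48.878686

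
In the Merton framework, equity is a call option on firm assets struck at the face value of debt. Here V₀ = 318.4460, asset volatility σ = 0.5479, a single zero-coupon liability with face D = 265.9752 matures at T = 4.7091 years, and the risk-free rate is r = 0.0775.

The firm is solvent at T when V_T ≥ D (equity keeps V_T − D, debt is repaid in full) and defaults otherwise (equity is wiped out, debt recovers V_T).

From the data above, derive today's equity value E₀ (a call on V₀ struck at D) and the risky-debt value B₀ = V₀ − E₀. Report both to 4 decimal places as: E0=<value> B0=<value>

Work the structural quantities from V₀ = 318.4460 against face 265.9752:
d₁ = [ln(V₀/D) + (r + σ²/2)T] / (σ√T)
   = [ln(318.4460/265.9752) + (0.0775 + 0.5·0.5479²)·4.7091] / (0.5479·√4.7091)
   = [0.180050 + 1.071778] / 1.188968 = 1.052869
d₂ = d₁ − σ√T = 1.052869 − 1.188968 = -0.136099
N(d₁) = 0.853799,  N(d₂) = 0.445871,  e^(−rT) = 0.694228
E₀ = V₀·N(d₁) − D·e^(−rT)·N(d₂)
   = 318.4460·0.853799 − 265.9752·0.694228·0.445871 = 189.560053
B₀ = V₀ − E₀ = 318.4460 − 189.560053 = 128.885947

E0=189.5601 B0=128.8859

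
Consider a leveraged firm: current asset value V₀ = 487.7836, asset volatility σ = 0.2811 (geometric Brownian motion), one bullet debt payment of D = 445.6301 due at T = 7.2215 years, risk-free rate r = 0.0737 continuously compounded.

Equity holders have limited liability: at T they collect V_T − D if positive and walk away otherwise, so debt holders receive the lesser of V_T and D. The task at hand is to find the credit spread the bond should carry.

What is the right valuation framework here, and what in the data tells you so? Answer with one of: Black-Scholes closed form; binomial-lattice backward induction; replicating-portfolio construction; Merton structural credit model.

framework: Merton structural credit model

Key observation: assets follow a GBM and default happens iff V_T < 445.6301; valuing claims on that split (equity as a call, risky debt as the residual) is the structural model's definition.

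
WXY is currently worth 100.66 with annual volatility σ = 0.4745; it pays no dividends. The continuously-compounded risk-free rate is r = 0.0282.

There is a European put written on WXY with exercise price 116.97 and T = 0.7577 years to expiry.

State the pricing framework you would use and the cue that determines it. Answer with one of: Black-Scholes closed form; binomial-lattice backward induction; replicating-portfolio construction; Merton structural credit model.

Key observation: the strike-116.97 put on WXY is European-exercise on a continuously-modelled lognormal underlying, so its value is a single closed-form evaluation.

framework: Black-Scholes closed form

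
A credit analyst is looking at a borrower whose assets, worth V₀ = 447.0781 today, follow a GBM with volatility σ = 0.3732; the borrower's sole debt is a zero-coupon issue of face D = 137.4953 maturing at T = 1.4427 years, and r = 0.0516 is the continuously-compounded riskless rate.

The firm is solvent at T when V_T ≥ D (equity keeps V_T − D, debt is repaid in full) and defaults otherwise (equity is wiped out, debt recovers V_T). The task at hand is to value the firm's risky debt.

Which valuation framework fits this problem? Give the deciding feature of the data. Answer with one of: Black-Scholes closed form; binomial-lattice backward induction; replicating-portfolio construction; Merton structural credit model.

Key observation: with the firm-asset dynamics (V₀ = 447.0781) and a single zero-coupon liability of face 137.4953 given, debt value, spread, and default probability all derive from the option view of the balance sheet.

framework: Merton structural credit model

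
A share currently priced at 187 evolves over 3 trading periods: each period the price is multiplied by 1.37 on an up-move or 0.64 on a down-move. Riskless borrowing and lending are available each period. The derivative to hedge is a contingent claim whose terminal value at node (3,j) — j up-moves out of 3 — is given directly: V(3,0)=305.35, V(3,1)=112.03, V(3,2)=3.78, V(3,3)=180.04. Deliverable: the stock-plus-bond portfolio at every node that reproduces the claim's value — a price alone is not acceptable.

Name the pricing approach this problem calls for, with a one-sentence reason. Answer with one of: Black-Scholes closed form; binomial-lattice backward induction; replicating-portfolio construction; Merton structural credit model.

Key observation: what is demanded is not a single number but the (Δ, B) position at each node of the 1.37/0.64 tree starting at 187; constructing those positions is the replicating-portfolio method.

framework: replicating-portfolio construction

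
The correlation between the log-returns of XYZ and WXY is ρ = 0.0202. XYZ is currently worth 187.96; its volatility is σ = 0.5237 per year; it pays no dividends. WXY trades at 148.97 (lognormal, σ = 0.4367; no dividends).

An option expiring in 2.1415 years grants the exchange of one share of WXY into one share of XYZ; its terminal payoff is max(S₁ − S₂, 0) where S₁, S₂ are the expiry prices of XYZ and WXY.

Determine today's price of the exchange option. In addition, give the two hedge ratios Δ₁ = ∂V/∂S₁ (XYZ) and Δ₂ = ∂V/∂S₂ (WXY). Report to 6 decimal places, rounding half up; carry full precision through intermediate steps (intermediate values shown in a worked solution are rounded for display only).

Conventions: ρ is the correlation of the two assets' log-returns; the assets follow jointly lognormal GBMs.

exchange price = 84.896455
Δ1 = 0.767085
Δ2 = -0.397965

σ_eff = √(σ₁² + σ₂² − 2ρσ₁σ₂) = √(0.5237² + 0.4367² − 2·0.0202·0.5237·0.4367) = 0.675077
d₁ = (ln(S₁/S₂) + (q₂ − q₁ + σ_eff²/2)T) / (σ_eff√T) = (ln(187.96/148.97) + (0.0 − 0.0 + 0.227865)·2.1415) / 0.987899 = 0.729281
d₂ = d₁ − σ_eff√T = 0.729281 − 0.987899 = -0.258617
N(d₁) = 0.767085,  N(d₂) = 0.397965
V = S₁·e^{−q₁T}·N(d₁) − S₂·e^{−q₂T}·N(d₂) = 144.181340 − 59.284885 = 84.896455
Key observation: the rate r is irrelevant here: denominating values in WXY turns the exchange into a ratio option on S₁/S₂, and discounting at r drops out.
Δ₁ = e^{−q₁T}·N(d₁) = 0.767085;  Δ₂ = −e^{−q₂T}·N(d₂) = -0.397965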